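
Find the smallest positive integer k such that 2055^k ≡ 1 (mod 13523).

6761

The order of 2055 must divide p − 1 = 13522 = 2 · 6761.
Divisors: 1, 2, 6761, 13522.
Check each in increasing order: 2055^1 ≡ 2055;  2055^2 ≡ 3849;  2055^6761 ≡ 1.
Smallest exponent giving 1 is 6761.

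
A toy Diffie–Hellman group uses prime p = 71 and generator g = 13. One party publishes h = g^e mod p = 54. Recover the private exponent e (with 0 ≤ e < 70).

Baby-step giant-step with m = ceil(sqrt(70)) = 9.
Baby table (13^j mod 71 for j=0..8):
  0:1  1:13  2:27  3:67  4:19  5:34  6:16  7:66
  8:6
Giant step factor: 13^(-9) ≡ 61 (mod 71).
Scan 54·61^i mod 71 for i = 0, 1, …:
  i=0: 54   i=1: 28   i=2: 4   i=3: 31
  i=4: 45   i=5: 47   i=6: 27
Match at i=6, j=2: e = 6·9 + 2 = 56.

56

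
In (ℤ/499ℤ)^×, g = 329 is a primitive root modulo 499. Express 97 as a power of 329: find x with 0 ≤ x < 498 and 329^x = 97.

267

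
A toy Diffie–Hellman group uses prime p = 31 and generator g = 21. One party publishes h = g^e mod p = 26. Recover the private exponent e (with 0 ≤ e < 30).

25

Successive powers of 21 modulo 31:
  21^0=1  21^1=21  21^2=7  21^3=23  21^4=18  21^5=6
  21^6=2  21^7=11  21^8=14  21^9=15  21^10=5  21^11=12
  21^12=4  21^13=22  21^14=28  21^15=30  21^16=10  21^17=24
  21^18=8  21^19=13  21^20=25  21^21=29  21^22=20  21^23=17
  21^24=16  21^25=26
So 21^25 ≡ 26 (mod 31), giving e = 25.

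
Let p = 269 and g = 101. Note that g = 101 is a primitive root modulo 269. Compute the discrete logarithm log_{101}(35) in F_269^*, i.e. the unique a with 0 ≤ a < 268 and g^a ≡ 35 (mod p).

103

Baby-step giant-step with m = ceil(sqrt(268)) = 17.
Baby table (101^j mod 269 for j=0..16):
  0:1  1:101  2:248  3:31  4:172  5:156  6:154  7:221
  8:263  9:201  10:126  11:83  12:44  13:140  14:152  15:19
  16:36
Giant step factor: 101^(-17) ≡ 60 (mod 269).
Scan 35·60^i mod 269 for i = 0, 1, …:
  i=0: 35   i=1: 217   i=2: 108   i=3: 24
  i=4: 95   i=5: 51   i=6: 101
Match at i=6, j=1: a = 6·17 + 1 = 103.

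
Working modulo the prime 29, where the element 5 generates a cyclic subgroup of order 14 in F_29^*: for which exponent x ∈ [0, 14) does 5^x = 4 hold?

9

Successive powers of 5 modulo 29:
  5^0=1  5^1=5  5^2=25  5^3=9  5^4=16  5^5=22
  5^6=23  5^7=28  5^8=24  5^9=4
So 5^9 ≡ 4 (mod 29), giving x = 9.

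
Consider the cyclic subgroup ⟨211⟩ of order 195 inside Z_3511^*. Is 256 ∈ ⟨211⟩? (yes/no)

256 ∈ ⟨211⟩ iff 256^195 ≡ 1 (mod 3511), since |⟨211⟩| = 195.
256^195 mod 3511 = 550.
Since 550 ≠ 1, 256 does not lie in the subgroup.

no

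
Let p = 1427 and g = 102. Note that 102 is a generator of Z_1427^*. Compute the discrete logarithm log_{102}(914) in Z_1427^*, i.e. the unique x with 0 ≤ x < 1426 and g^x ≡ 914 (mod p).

205

Baby-step giant-step with m = ceil(sqrt(1426)) = 38.
Baby table (102^j mod 1427 for j=0..37):
  0:1  1:102  2:415  3:947  4:985  5:580  6:653  7:964
  8:1292  9:500  10:1055  11:585  12:1163  13:185  14:319  15:1144
  16:1101  17:996  18:275  19:937  20:1392  21:711  22:1172  23:1103
  24:1200  25:1105  26:1404  27:508  28:444  29:1051  30:177  31:930
  32:678  33:660  34:251  35:1343  36:1421  37:815
Giant step factor: 102^(-38) ≡ 443 (mod 1427).
Scan 914·443^i mod 1427 for i = 0, 1, …:
  i=0: 914   i=1: 1061   i=2: 540   i=3: 911
  i=4: 1159   i=5: 1144
Match at i=5, j=15: x = 5·38 + 15 = 205.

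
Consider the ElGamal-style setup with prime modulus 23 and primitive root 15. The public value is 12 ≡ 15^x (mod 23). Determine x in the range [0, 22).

Successive powers of 15 modulo 23:
  15^0=1  15^1=15  15^2=18  15^3=17  15^4=2  15^5=7
  15^6=13  15^7=11  15^8=4  15^9=14  15^10=3  15^11=22
  15^12=8  15^13=5  15^14=6  15^15=21  15^16=16  15^17=10
  15^18=12
So 15^18 ≡ 12 (mod 23), giving x = 18.

18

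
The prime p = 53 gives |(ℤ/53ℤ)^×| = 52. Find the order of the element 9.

The order of 9 must divide p − 1 = 52 = 2^2 · 13.
Divisors: 1, 2, 4, 13, 26, 52.
Check each in increasing order: 9^1 ≡ 9;  9^2 ≡ 28;  9^4 ≡ 42;  9^13 ≡ 52;  9^26 ≡ 1.
Smallest exponent giving 1 is 26.

26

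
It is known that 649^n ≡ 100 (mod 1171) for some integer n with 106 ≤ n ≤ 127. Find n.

118

Compute 649^106 mod 1171 = 1072, then multiply by 649 repeatedly:
  649^106=1072  649^107=154  649^108=411  649^109=922  649^110=1168
  649^111=395  649^112=1077  649^113=1057  649^114=958  649^115=1112
  649^116=352  649^117=103  649^118=100
Found 100 at exponent 118.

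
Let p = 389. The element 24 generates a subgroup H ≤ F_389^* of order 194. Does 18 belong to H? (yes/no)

18 ∈ ⟨24⟩ iff 18^194 ≡ 1 (mod 389), since |⟨24⟩| = 194.
18^194 mod 389 = 388.
Since 388 ≠ 1, 18 does not lie in the subgroup.

no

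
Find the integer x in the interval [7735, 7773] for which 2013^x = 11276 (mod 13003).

Compute 2013^7735 mod 13003 = 5230, then multiply by 2013 repeatedly:
  2013^7735=5230  2013^7736=8563  2013^7737=8344  2013^7738=9599  2013^7739=329
  2013^7740=12127  2013^7741=5020  2013^7742=1929  2013^7743=8183  2013^7744=10581
  2013^7745=639  2013^7746=12013  2013^7747=9592  2013^7748=12244  2013^7749=6487
  2013^7750=3319  2013^7751=10608  2013^7752=2978  2013^7753=331  2013^7754=3150
  2013^7755=8489  2013^7756=2415  2013^7757=11276
Found 11276 at exponent 7757.

7757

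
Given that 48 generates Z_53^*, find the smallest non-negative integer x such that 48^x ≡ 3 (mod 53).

33

Baby-step giant-step with m = ceil(sqrt(52)) = 8.
Baby table (48^j mod 53 for j=0..7):
  0:1  1:48  2:25  3:34  4:42  5:2  6:43  7:50
Giant step factor: 48^(-8) ≡ 46 (mod 53).
Scan 3·46^i mod 53 for i = 0, 1, …:
  i=0: 3   i=1: 32   i=2: 41   i=3: 31
  i=4: 48
Match at i=4, j=1: x = 4·8 + 1 = 33.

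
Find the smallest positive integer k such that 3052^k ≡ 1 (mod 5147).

2573

The order of 3052 must divide p − 1 = 5146 = 2 · 31 · 83.
Divisors: 1, 2, 31, 62, 83, 166, 2573, 5146.
Check each in increasing order: 3052^1 ≡ 3052;  3052^2 ≡ 3781;  3052^31 ≡ 1582;  3052^62 ≡ 1282;  3052^83 ≡ 3103;  3052^166 ≡ 3719;  3052^2573 ≡ 1.
Smallest exponent giving 1 is 2573.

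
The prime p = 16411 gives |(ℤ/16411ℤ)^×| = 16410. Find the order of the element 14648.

The order of 14648 must divide p − 1 = 16410 = 2 · 3 · 5 · 547.
Divisors: 1, 2, 3, 5, 6, 10, 15, 30, 547, 1094, 1641, 2735, 3282, 5470, 8205, 16410.
Check each in increasing order: 14648^1 ≡ 14648;  14648^2 ≡ 6490;  14648^3 ≡ 13008;  14648^5 ≡ 3736;  14648^6 ≡ 10654;  14648^10 ≡ 8346;  14648^15 ≡ 16167;  14648^30 ≡ 10303;  14648^547 ≡ 8830;  14648^1094 ≡ 239;  14648^1641 ≡ 9762;  14648^2735 ≡ 2756;  14648^3282 ≡ 14378;  14648^5470 ≡ 13654;  14648^8205 ≡ 1.
Smallest exponent giving 1 is 8205.

8205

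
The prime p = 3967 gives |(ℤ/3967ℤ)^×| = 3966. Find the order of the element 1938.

661

The order of 1938 must divide p − 1 = 3966 = 2 · 3 · 661.
Divisors: 1, 2, 3, 6, 661, 1322, 1983, 3966.
Check each in increasing order: 1938^1 ≡ 1938;  1938^2 ≡ 3062;  1938^3 ≡ 3491;  1938^6 ≡ 457;  1938^661 ≡ 1.
Smallest exponent giving 1 is 661.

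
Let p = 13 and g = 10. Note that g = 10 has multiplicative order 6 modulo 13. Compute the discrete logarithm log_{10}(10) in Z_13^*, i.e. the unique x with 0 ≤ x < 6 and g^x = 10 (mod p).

Successive powers of 10 modulo 13:
  10^0=1  10^1=10
So 10^1 ≡ 10 (mod 13), giving x = 1.

1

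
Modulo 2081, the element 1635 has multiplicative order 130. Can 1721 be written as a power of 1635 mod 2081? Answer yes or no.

1721 ∈ ⟨1635⟩ iff 1721^130 ≡ 1 (mod 2081), since |⟨1635⟩| = 130.
1721^130 mod 2081 = 1.
Since 1 = 1, 1721 lies in the subgroup.

yes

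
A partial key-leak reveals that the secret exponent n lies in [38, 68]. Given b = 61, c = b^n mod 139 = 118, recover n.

Compute 61^38 mod 139 = 81, then multiply by 61 repeatedly:
  61^38=81  61^39=76  61^40=49  61^41=70  61^42=100
  61^43=123  61^44=136  61^45=95  61^46=96  61^47=18
  61^48=125  61^49=119  61^50=31  61^51=84  61^52=120
  61^53=92  61^54=52  61^55=114  61^56=4  61^57=105
  61^58=11  61^59=115  61^60=65  61^61=73  61^62=5
  61^63=27  61^64=118
Found 118 at exponent 64.

64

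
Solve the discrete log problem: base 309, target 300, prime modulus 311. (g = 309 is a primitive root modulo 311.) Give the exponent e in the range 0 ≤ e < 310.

140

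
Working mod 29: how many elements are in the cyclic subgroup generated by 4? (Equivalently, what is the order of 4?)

The order of 4 must divide p − 1 = 28 = 2^2 · 7.
Divisors: 1, 2, 4, 7, 14, 28.
Check each in increasing order: 4^1 ≡ 4;  4^2 ≡ 16;  4^4 ≡ 24;  4^7 ≡ 28;  4^14 ≡ 1.
Smallest exponent giving 1 is 14.

14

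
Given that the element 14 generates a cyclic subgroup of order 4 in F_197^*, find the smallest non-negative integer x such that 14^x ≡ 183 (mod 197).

Successive powers of 14 modulo 197:
  14^0=1  14^1=14  14^2=196  14^3=183
So 14^3 ≡ 183 (mod 197), giving x = 3.

3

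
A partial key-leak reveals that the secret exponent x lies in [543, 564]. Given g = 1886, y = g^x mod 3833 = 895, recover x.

557

Compute 1886^543 mod 3833 = 3606, then multiply by 1886 repeatedly:
  1886^543=3606  1886^544=1174  1886^545=2523  1886^546=1625  1886^547=2183
  1886^548=496  1886^549=204  1886^550=1444  1886^551=1954  1886^552=1731
  1886^553=2783  1886^554=1361  1886^555=2569  1886^556=222  1886^557=895
Found 895 at exponent 557.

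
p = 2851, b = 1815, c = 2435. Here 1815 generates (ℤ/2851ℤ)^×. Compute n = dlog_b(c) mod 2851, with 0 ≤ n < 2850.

2656

Baby-step giant-step with m = ceil(sqrt(2850)) = 54.
Baby table (1815^j mod 2851 for j=0..53):
  0:1  1:1815  2:1320  3:960  4:439  5:1356  6:727  7:2343
  8:1704  9:2276  10:2692  11:2217  12:1094  13:1314  14:1474  15:1072
  16:1298  17:944  18:2760  19:193  20:2473  21:1021  22:2816  23:2048
  24:2267  25:612  26:1741  27:1007  28:214  29:674  30:231  31:168
  32:2714  33:2233  34:1624  35:2477  36:2579  37:2394  38:186  39:1172
  40:334  41:1798  42:1826  43:1328  44:1225  45:2446  46:483  47:1388
  48:1787  49:1818  50:1063  51:2069  52:468  53:2673
Giant step factor: 1815^(-54) ≡ 1908 (mod 2851).
Scan 2435·1908^i mod 2851 for i = 0, 1, …:
  i=0: 2435   i=1: 1701   i=2: 1070   i=3: 244
  i=4: 839   i=5: 1401   i=6: 1721   i=7: 2167
  i=8: 686   i=9: 279     …   i=48: 1663
  i=49: 2692
Match at i=49, j=10: n = 49·54 + 10 = 2656.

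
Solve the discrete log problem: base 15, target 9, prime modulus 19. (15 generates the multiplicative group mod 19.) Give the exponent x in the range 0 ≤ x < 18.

4

Successive powers of 15 modulo 19:
  15^0=1  15^1=15  15^2=16  15^3=12  15^4=9
So 15^4 ≡ 9 (mod 19), giving x = 4.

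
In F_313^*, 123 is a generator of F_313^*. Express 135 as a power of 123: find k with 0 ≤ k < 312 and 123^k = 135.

135

Baby-step giant-step with m = ceil(sqrt(312)) = 18.
Baby table (123^j mod 313 for j=0..17):
  0:1  1:123  2:105  3:82  4:70  5:159  6:151  7:106
  8:205  9:175  10:241  11:221  12:265  13:43  14:281  15:133
  16:83  17:193
Giant step factor: 123^(-18) ≡ 198 (mod 313).
Scan 135·198^i mod 313 for i = 0, 1, …:
  i=0: 135   i=1: 125   i=2: 23   i=3: 172
  i=4: 252   i=5: 129   i=6: 189   i=7: 175
Match at i=7, j=9: k = 7·18 + 9 = 135.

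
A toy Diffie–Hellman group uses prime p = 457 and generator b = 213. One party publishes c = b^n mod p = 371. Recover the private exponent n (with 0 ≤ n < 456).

393

Baby-step giant-step with m = ceil(sqrt(456)) = 22.
Baby table (213^j mod 457 for j=0..21):
  0:1  1:213  2:126  3:332  4:338  5:245  6:87  7:251
  8:451  9:93  10:158  11:293  12:257  13:358  14:392  15:322
  16:36  17:356  18:423  19:70  20:286  21:137
Giant step factor: 213^(-22) ≡ 266 (mod 457).
Scan 371·266^i mod 457 for i = 0, 1, …:
  i=0: 371   i=1: 431   i=2: 396   i=3: 226
  i=4: 249   i=5: 426   i=6: 437   i=7: 164
  i=8: 209   i=9: 297     …   i=16: 337
  i=17: 70
Match at i=17, j=19: n = 17·22 + 19 = 393.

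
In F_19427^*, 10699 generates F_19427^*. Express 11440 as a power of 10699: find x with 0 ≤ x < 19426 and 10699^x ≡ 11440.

8503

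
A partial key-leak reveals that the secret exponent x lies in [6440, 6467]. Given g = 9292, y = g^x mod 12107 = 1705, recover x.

Compute 9292^6440 mod 12107 = 3746, then multiply by 9292 repeatedly:
  9292^6440=3746  9292^6441=207  9292^6442=10538  9292^6443=9787  9292^6444=5127
  9292^6445=11146  9292^6446=5354  9292^6447=1705
Found 1705 at exponent 6447.

6447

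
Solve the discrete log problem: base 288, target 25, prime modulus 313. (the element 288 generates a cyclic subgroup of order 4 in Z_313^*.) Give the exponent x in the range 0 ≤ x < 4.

3

Successive powers of 288 modulo 313:
  288^0=1  288^1=288  288^2=312  288^3=25
So 288^3 ≡ 25 (mod 313), giving x = 3.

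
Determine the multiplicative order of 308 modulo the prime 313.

8

The order of 308 must divide p − 1 = 312 = 2^3 · 3 · 13.
Divisors: 1, 2, 3, 4, 6, 8, 12, 13, 24, 26, 39, 52, 78, 104, 156, 312.
Check each in increasing order: 308^1 ≡ 308;  308^2 ≡ 25;  308^3 ≡ 188;  308^4 ≡ 312;  308^6 ≡ 288;  308^8 ≡ 1.
Smallest exponent giving 1 is 8.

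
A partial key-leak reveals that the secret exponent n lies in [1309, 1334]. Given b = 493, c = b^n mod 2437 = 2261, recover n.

Compute 493^1309 mod 2437 = 301, then multiply by 493 repeatedly:
  493^1309=301  493^1310=2173  493^1311=1446  493^1312=1274  493^1313=1773
  493^1314=1643  493^1315=915  493^1316=250  493^1317=1400  493^1318=529
  493^1319=38  493^1320=1675  493^1321=2069  493^1322=1351  493^1323=742
  493^1324=256  493^1325=1921  493^1326=1497  493^1327=2047  493^1328=253
  493^1329=442  493^1330=1013  493^1331=2261
Found 2261 at exponent 1331.

1331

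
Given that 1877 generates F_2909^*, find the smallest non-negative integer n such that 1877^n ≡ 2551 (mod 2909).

2029

Baby-step giant-step with m = ceil(sqrt(2908)) = 54.
Baby table (1877^j mod 2909 for j=0..53):
  0:1  1:1877  2:330  3:2702  4:1267  5:1506  6:2123  7:2450
  8:2430  9:2707  10:1925  11:247  12:1088  13:58  14:1233  15:1686
  16:2539  17:761  18:78  19:956  20:2468  21:1308  22:2829  23:1108
  24:2690  25:2015  26:455  27:1698  28:1791  29:1812  30:503  31:1615
  32:177  33:603  34:230  35:1178  36:266  37:1843  38:510  39:209
  40:2487  41:2063  42:372  43:84  44:582  45:1539  46:66  47:1704
  48:1417  49:883  50:2170  51:490  52:486  53:1705
Giant step factor: 1877^(-54) ≡ 2841 (mod 2909).
Scan 2551·2841^i mod 2909 for i = 0, 1, …:
  i=0: 2551   i=1: 1072   i=2: 2738   i=3: 2901
  i=4: 544   i=5: 825   i=6: 2080   i=7: 1101
  i=8: 766   i=9: 274     …   i=36: 2158
  i=37: 1615
Match at i=37, j=31: n = 37·54 + 31 = 2029.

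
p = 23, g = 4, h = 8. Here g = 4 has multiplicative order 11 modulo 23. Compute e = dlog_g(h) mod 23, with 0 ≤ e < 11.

Successive powers of 4 modulo 23:
  4^0=1  4^1=4  4^2=16  4^3=18  4^4=3  4^5=12
  4^6=2  4^7=8
So 4^7 ≡ 8 (mod 23), giving e = 7.

7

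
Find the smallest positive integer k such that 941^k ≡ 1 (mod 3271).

3270

The order of 941 must divide p − 1 = 3270 = 2 · 3 · 5 · 109.
Divisors: 1, 2, 3, 5, 6, 10, 15, 30, 109, 218, 327, 545, 654, 1090, 1635, 3270.
Check each in increasing order: 941^1 ≡ 941;  941^2 ≡ 2311;  941^3 ≡ 2707;  941^5 ≡ 1725;  941^6 ≡ 809;  941^10 ≡ 2286;  941^15 ≡ 1795;  941^30 ≡ 90;  941^109 ≡ 1992;  941^218 ≡ 341;  941^327 ≡ 2175;  941^545 ≡ 2429;  941^654 ≡ 759;  941^1090 ≡ 2428;  941^1635 ≡ 3270;  941^3270 ≡ 1.
Smallest exponent giving 1 is 3270.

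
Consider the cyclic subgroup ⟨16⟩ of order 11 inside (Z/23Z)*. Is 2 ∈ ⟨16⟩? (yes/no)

yes

⟨16⟩ has order 11; its elements mod 23 are {1, 2, 3, 4, 6, 8, 9, 12, 13, 16, 18}.
2 is in this set.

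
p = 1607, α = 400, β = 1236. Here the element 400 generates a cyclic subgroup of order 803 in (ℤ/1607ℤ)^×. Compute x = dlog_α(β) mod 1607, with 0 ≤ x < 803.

Baby-step giant-step with m = ceil(sqrt(803)) = 29.
Baby table (400^j mod 1607 for j=0..28):
  0:1  1:400  2:907  3:1225  4:1472  5:638  6:1294  7:146
  8:548  9:648  10:473  11:1181  12:1549  13:905  14:425  15:1265
  16:1402  17:1564  18:477  19:1174  20:356  21:984  22:1492  23:603
  24:150  25:541  26:1062  27:552  28:641
Giant step factor: 400^(-29) ≡ 587 (mod 1607).
Scan 1236·587^i mod 1607 for i = 0, 1, …:
  i=0: 1236   i=1: 775   i=2: 144   i=3: 964
  i=4: 204   i=5: 830   i=6: 289   i=7: 908
  i=8: 1079   i=9: 215     …   i=19: 780
  i=20: 1472
Match at i=20, j=4: x = 20·29 + 4 = 584.

584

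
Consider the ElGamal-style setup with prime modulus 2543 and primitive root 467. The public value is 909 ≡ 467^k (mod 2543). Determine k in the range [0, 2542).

1943

Baby-step giant-step with m = ceil(sqrt(2542)) = 51.
Baby table (467^j mod 2543 for j=0..50):
  0:1  1:467  2:1934  3:413  4:2146  5:240  6:188  7:1334
  8:2486  9:1354  10:1654  11:1889  12:2285  13:1578  14:1999  15:252
  16:706  17:1655  18:2356  19:1676  20:1991  21:1602  22:492  23:894
  24:446  25:2299  26:487  27:1102  28:948  29:234  30:2472  31:2445
  32:8  33:1193  34:214  35:761  36:1910  37:1920  38:1504  39:500
  40:2087  41:660  42:517  43:2397  44:479  45:2452  46:734  47:2016
  48:562  49:525  50:1047
Giant step factor: 467^(-51) ≡ 422 (mod 2543).
Scan 909·422^i mod 2543 for i = 0, 1, …:
  i=0: 909   i=1: 2148   i=2: 1148   i=3: 1286
  i=4: 1033   i=5: 1073   i=6: 152   i=7: 569
  i=8: 1076   i=9: 1418     …   i=37: 1025
  i=38: 240
Match at i=38, j=5: k = 38·51 + 5 = 1943.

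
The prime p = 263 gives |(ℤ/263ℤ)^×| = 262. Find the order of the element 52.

The order of 52 must divide p − 1 = 262 = 2 · 131.
Divisors: 1, 2, 131, 262.
Check each in increasing order: 52^1 ≡ 52;  52^2 ≡ 74;  52^131 ≡ 1.
Smallest exponent giving 1 is 131.

131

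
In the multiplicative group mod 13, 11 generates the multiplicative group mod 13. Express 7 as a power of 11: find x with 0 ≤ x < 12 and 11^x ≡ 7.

Successive powers of 11 modulo 13:
  11^0=1  11^1=11  11^2=4  11^3=5  11^4=3  11^5=7
So 11^5 ≡ 7 (mod 13), giving x = 5.

5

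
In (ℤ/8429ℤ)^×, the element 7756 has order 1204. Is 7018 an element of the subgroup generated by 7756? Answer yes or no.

7018 ∈ ⟨7756⟩ iff 7018^1204 ≡ 1 (mod 8429), since |⟨7756⟩| = 1204.
7018^1204 mod 8429 = 2013.
Since 2013 ≠ 1, 7018 does not lie in the subgroup.

no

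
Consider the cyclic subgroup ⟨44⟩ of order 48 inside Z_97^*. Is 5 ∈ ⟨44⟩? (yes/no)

no

5 ∈ ⟨44⟩ iff 5^48 ≡ 1 (mod 97), since |⟨44⟩| = 48.
5^48 mod 97 = 96.
Since 96 ≠ 1, 5 does not lie in the subgroup.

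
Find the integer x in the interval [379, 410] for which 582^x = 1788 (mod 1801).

Compute 582^379 mod 1801 = 550, then multiply by 582 repeatedly:
  582^379=550  582^380=1323  582^381=959  582^382=1629  582^383=752
  582^384=21  582^385=1416  582^386=1055  582^387=1670  582^388=1201
  582^389=194  582^390=1246  582^391=1170  582^392=162  582^393=632
  582^394=420  582^395=1305  582^396=1289  582^397=982  582^398=607
  582^399=278  582^400=1507  582^401=1788
Found 1788 at exponent 401.

401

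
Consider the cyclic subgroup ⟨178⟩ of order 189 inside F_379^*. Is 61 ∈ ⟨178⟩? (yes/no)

yes

61 ∈ ⟨178⟩ iff 61^189 ≡ 1 (mod 379), since |⟨178⟩| = 189.
61^189 mod 379 = 1.
Since 1 = 1, 61 lies in the subgroup.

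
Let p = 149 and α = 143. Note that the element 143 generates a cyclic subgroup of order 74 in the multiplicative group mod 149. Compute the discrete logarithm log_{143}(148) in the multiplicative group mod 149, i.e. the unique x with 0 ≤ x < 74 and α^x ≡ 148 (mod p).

Baby-step giant-step with m = ceil(sqrt(74)) = 9.
Baby table (143^j mod 149 for j=0..8):
  0:1  1:143  2:36  3:82  4:104  5:121  6:19  7:35
  8:88
Giant step factor: 143^(-9) ≡ 103 (mod 149).
Scan 148·103^i mod 149 for i = 0, 1, …:
  i=0: 148   i=1: 46   i=2: 119   i=3: 39
  i=4: 143
Match at i=4, j=1: x = 4·9 + 1 = 37.

37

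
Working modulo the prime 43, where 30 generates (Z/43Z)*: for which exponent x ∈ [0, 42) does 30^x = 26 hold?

Successive powers of 30 modulo 43:
  30^0=1  30^1=30  30^2=40  30^3=39  30^4=9  30^5=12
  30^6=16  30^7=7  30^8=38  30^9=22  30^10=15  30^11=20
  30^12=41  30^13=26
So 30^13 ≡ 26 (mod 43), giving x = 13.

13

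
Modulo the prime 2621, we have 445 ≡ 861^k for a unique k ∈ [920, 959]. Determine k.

958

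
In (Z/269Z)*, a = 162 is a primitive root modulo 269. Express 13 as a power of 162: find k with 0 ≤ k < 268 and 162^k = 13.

Baby-step giant-step with m = ceil(sqrt(268)) = 17.
Baby table (162^j mod 269 for j=0..16):
  0:1  1:162  2:151  3:252  4:205  5:123  6:20  7:12
  8:61  9:198  10:65  11:39  12:131  13:240  14:144  15:194
  16:224
Giant step factor: 162^(-17) ≡ 259 (mod 269).
Scan 13·259^i mod 269 for i = 0, 1, …:
  i=0: 13   i=1: 139   i=2: 224
Match at i=2, j=16: k = 2·17 + 16 = 50.

50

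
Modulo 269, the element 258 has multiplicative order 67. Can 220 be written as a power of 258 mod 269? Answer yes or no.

yes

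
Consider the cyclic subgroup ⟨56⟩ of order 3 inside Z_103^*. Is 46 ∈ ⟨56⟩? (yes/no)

yes

46 ∈ ⟨56⟩ iff 46^3 ≡ 1 (mod 103), since |⟨56⟩| = 3.
46^3 mod 103 = 1.
Since 1 = 1, 46 lies in the subgroup.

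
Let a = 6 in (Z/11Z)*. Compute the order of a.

10

The order of 6 must divide p − 1 = 10 = 2 · 5.
Divisors: 1, 2, 5, 10.
Check each in increasing order: 6^1 ≡ 6;  6^2 ≡ 3;  6^5 ≡ 10;  6^10 ≡ 1.
Smallest exponent giving 1 is 10.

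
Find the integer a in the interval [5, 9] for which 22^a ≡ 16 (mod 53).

Compute 22^5 mod 53 = 18, then multiply by 22 repeatedly:
  22^5=18  22^6=25  22^7=20  22^8=16
Found 16 at exponent 8.

8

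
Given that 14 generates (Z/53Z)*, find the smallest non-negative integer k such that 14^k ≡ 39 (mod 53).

27

Successive powers of 14 modulo 53:
  14^0=1  14^1=14  14^2=37  14^3=41  14^4=44  14^5=33
  14^6=38  14^7=2  14^8=28  14^9=21  14^10=29  14^11=35
  14^12=13  14^13=23  14^14=4  14^15=3  14^16=42  14^17=5
  14^18=17  14^19=26  14^20=46  14^21=8  14^22=6  14^23=31
  14^24=10  14^25=34  14^26=52  14^27=39
So 14^27 ≡ 39 (mod 53), giving k = 27.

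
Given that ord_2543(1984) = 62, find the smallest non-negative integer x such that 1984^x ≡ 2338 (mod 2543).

52

Baby-step giant-step with m = ceil(sqrt(62)) = 8.
Baby table (1984^j mod 2543 for j=0..7):
  0:1  1:1984  2:2235  3:1791  4:773  5:203  6:958  7:1051
Giant step factor: 1984^(-8) ≡ 2108 (mod 2543).
Scan 2338·2108^i mod 2543 for i = 0, 1, …:
  i=0: 2338   i=1: 170   i=2: 2340   i=3: 1843
  i=4: 1883   i=5: 2284   i=6: 773
Match at i=6, j=4: x = 6·8 + 4 = 52.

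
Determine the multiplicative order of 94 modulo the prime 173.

The order of 94 must divide p − 1 = 172 = 2^2 · 43.
Divisors: 1, 2, 4, 43, 86, 172.
Check each in increasing order: 94^1 ≡ 94;  94^2 ≡ 13;  94^4 ≡ 169;  94^43 ≡ 80;  94^86 ≡ 172;  94^172 ≡ 1.
Smallest exponent giving 1 is 172.

172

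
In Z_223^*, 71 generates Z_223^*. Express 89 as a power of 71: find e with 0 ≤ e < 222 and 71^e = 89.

Baby-step giant-step with m = ceil(sqrt(222)) = 15.
Baby table (71^j mod 223 for j=0..14):
  0:1  1:71  2:135  3:219  4:162  5:129  6:16  7:21
  8:153  9:159  10:139  11:57  12:33  13:113  14:218
Giant step factor: 71^(-15) ≡ 174 (mod 223).
Scan 89·174^i mod 223 for i = 0, 1, …:
  i=0: 89   i=1: 99   i=2: 55   i=3: 204
  i=4: 39   i=5: 96   i=6: 202   i=7: 137
  i=8: 200   i=9: 12   i=10: 81   i=11: 45
  i=12: 25   i=13: 113
Match at i=13, j=13: e = 13·15 + 13 = 208.

208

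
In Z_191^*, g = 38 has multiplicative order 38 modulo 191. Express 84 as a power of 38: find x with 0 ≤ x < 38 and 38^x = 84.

21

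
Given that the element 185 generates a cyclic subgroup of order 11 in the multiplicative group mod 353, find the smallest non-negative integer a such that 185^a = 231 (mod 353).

8

Successive powers of 185 modulo 353:
  185^0=1  185^1=185  185^2=337  185^3=217  185^4=256  185^5=58
  185^6=140  185^7=131  185^8=231
So 185^8 ≡ 231 (mod 353), giving a = 8.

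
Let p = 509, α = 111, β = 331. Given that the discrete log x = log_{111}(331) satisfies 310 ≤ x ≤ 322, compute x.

315

Compute 111^310 mod 509 = 39, then multiply by 111 repeatedly:
  111^310=39  111^311=257  111^312=23  111^313=8  111^314=379
  111^315=331
Found 331 at exponent 315.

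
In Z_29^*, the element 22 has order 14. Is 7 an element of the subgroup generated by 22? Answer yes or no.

yes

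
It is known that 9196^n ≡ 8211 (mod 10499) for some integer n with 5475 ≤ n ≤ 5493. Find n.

Compute 9196^5475 mod 10499 = 5713, then multiply by 9196 repeatedly:
  9196^5475=5713  9196^5476=10251  9196^5477=8174  9196^5478=5763  9196^5479=8095
  9196^5480=3710  9196^5481=5909  9196^5482=6839  9196^5483=2434  9196^5484=9695
  9196^5485=8211
Found 8211 at exponent 5485.

5485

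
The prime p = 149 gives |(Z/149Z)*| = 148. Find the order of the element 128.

148

The order of 128 must divide p − 1 = 148 = 2^2 · 37.
Divisors: 1, 2, 4, 37, 74, 148.
Check each in increasing order: 128^1 ≡ 128;  128^2 ≡ 143;  128^4 ≡ 36;  128^37 ≡ 44;  128^74 ≡ 148;  128^148 ≡ 1.
Smallest exponent giving 1 is 148.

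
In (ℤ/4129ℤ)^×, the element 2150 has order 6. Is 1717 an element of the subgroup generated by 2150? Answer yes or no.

no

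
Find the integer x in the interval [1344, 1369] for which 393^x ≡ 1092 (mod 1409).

1368

Compute 393^1344 mod 1409 = 1363, then multiply by 393 repeatedly:
  393^1344=1363  393^1345=239  393^1346=933  393^1347=329  393^1348=1078
  393^1349=954  393^1350=128  393^1351=989  393^1352=1202  393^1353=371
  393^1354=676  393^1355=776  393^1356=624  393^1357=66  393^1358=576
  393^1359=928  393^1360=1182  393^1361=965  393^1362=224  393^1363=674
  393^1364=1399  393^1365=297  393^1366=1183  393^1367=1358  393^1368=1092
Found 1092 at exponent 1368.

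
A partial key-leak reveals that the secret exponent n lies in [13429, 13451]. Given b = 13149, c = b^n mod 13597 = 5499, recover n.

Compute 13149^13429 mod 13597 = 13175, then multiply by 13149 repeatedly:
  13149^13429=13175  13149^13430=12295  13149^13431=12222  13149^13432=4135  13149^13433=10309
  13149^13434=4548  13149^13435=2046  13149^13436=7988  13149^13437=10984  13149^13438=1282
  13149^13439=10335  13149^13440=6497  13149^13441=12699  13149^13442=7991  13149^13443=9640
  13149^13444=5126  13149^13445=1445  13149^13446=5296  13149^13447=6867  13149^13448=10103
  13149^13449=1657  13149^13450=5499
Found 5499 at exponent 13450.

13450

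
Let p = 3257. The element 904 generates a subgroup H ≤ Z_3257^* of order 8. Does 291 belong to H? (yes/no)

291 ∈ ⟨904⟩ iff 291^8 ≡ 1 (mod 3257), since |⟨904⟩| = 8.
291^8 mod 3257 = 1.
Since 1 = 1, 291 lies in the subgroup.

yes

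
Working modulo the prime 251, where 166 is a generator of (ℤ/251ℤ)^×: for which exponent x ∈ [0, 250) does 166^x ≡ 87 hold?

131

Baby-step giant-step with m = ceil(sqrt(250)) = 16.
Baby table (166^j mod 251 for j=0..15):
  0:1  1:166  2:197  3:72  4:155  5:128  6:164  7:116
  8:180  9:11  10:69  11:159  12:39  13:199  14:153  15:47
Giant step factor: 166^(-16) ≡ 12 (mod 251).
Scan 87·12^i mod 251 for i = 0, 1, …:
  i=0: 87   i=1: 40   i=2: 229   i=3: 238
  i=4: 95   i=5: 136   i=6: 126   i=7: 6
  i=8: 72
Match at i=8, j=3: x = 8·16 + 3 = 131.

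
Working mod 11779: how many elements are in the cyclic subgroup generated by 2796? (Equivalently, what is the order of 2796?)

The order of 2796 must divide p − 1 = 11778 = 2 · 3 · 13 · 151.
Divisors: 1, 2, 3, 6, 13, 26, 39, 78, 151, 302, 453, 906, 1963, 3926, 5889, 11778.
Check each in increasing order: 2796^1 ≡ 2796;  2796^2 ≡ 8139;  2796^3 ≡ 11395;  2796^6 ≡ 6108;  2796^13 ≡ 7703;  2796^26 ≡ 5386;  2796^39 ≡ 2720;  2796^78 ≡ 1188;  2796^151 ≡ 9783;  2796^302 ≡ 2714;  2796^453 ≡ 1196;  2796^906 ≡ 5157;  2796^1963 ≡ 3963;  2796^3926 ≡ 3962;  2796^5889 ≡ 11778;  2796^11778 ≡ 1.
Smallest exponent giving 1 is 11778.

11778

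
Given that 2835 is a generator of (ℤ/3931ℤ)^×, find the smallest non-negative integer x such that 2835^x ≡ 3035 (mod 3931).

Baby-step giant-step with m = ceil(sqrt(3930)) = 63.
Baby table (2835^j mod 3931 for j=0..62):
  0:1  1:2835  2:2261  3:2405  4:1821  5:1132  6:1524  7:371
  8:2208  9:1528  10:3849  11:3390  12:3286  13:3271  14:56  15:1520
  16:824  17:1026  18:3701  19:496  20:2793  21:1121  22:1787  23:3017
  24:3270  25:1152  26:3190  27:2350  28:3136  29:2569  30:2903  31:2422
  32:2844  33:259  34:3099  35:3811  36:1797  37:3850  38:2294  39:1616
  40:1745  41:1877  42:2652  43:2348  44:1397  45:1978  46:2024  47:2711
  48:580  49:1142  50:2357  51:3326  52:2672  53:83  54:3376  55:2906
  56:3065  57:1765  58:3543  59:700  60:3276  61:2438  62:1032
Giant step factor: 2835^(-63) ≡ 644 (mod 3931).
Scan 3035·644^i mod 3931 for i = 0, 1, …:
  i=0: 3035   i=1: 833   i=2: 1836   i=3: 3084
  i=4: 941   i=5: 630   i=6: 827   i=7: 1903
  i=8: 2991   i=9: 14     …   i=57: 2758
  i=58: 3271
Match at i=58, j=13: x = 58·63 + 13 = 3667.

3667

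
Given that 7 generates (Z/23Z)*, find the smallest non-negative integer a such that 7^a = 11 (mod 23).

19

Successive powers of 7 modulo 23:
  7^0=1  7^1=7  7^2=3  7^3=21  7^4=9  7^5=17
  7^6=4  7^7=5  7^8=12  7^9=15  7^10=13  7^11=22
  7^12=16  7^13=20  7^14=2  7^15=14  7^16=6  7^17=19
  7^18=18  7^19=11
So 7^19 ≡ 11 (mod 23), giving a = 19.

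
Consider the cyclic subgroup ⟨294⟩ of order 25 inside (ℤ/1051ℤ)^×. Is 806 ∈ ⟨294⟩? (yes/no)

⟨294⟩ has order 25; its elements mod 1051 are {1, 55, 69, 120, 156, 163, 172, 204, 254, 294, 307, 317, 405, 413, 557, 597, 619, 627, 642, 644, 671, 710, 737, 853, 923}.
806 is not in this set.

no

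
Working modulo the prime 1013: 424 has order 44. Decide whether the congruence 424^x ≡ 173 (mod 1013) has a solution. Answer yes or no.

173 ∈ ⟨424⟩ iff 173^44 ≡ 1 (mod 1013), since |⟨424⟩| = 44.
173^44 mod 1013 = 1.
Since 1 = 1, 173 lies in the subgroup.

yes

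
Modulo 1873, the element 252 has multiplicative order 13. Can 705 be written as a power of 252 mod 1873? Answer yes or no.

⟨252⟩ has order 13; its elements mod 1873 are {1, 96, 252, 300, 680, 705, 917, 1598, 1642, 1695, 1716, 1724, 1785}.
705 is in this set.

yes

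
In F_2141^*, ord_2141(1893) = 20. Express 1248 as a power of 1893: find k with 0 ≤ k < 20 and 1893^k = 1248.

18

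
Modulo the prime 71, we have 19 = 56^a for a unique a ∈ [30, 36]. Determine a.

34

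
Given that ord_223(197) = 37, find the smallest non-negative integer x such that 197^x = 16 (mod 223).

28

Successive powers of 197 modulo 223:
  197^0=1  197^1=197  197^2=7  197^3=41  197^4=49  197^5=64
  197^6=120  197^7=2  197^8=171  197^9=14  197^10=82  197^11=98
  197^12=128  197^13=17  197^14=4  197^15=119  197^16=28  197^17=164
  197^18=196  197^19=33  197^20=34  197^21=8  197^22=15  197^23=56
  197^24=105  197^25=169  197^26=66  197^27=68  197^28=16
So 197^28 ≡ 16 (mod 223), giving x = 28.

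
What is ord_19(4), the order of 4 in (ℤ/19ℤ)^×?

9

The order of 4 must divide p − 1 = 18 = 2 · 3^2.
Divisors: 1, 2, 3, 6, 9, 18.
Check each in increasing order: 4^1 ≡ 4;  4^2 ≡ 16;  4^3 ≡ 7;  4^6 ≡ 11;  4^9 ≡ 1.
Smallest exponent giving 1 is 9.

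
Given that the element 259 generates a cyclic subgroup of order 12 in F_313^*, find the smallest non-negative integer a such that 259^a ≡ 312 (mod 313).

Successive powers of 259 modulo 313:
  259^0=1  259^1=259  259^2=99  259^3=288  259^4=98  259^5=29
  259^6=312
So 259^6 ≡ 312 (mod 313), giving a = 6.

6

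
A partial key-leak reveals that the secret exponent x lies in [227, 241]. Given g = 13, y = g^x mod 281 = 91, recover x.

239

Compute 13^227 mod 281 = 110, then multiply by 13 repeatedly:
  13^227=110  13^228=25  13^229=44  13^230=10  13^231=130
  13^232=4  13^233=52  13^234=114  13^235=77  13^236=158
  13^237=87  13^238=7  13^239=91
Found 91 at exponent 239.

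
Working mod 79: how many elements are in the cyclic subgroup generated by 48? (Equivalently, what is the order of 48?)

78

The order of 48 must divide p − 1 = 78 = 2 · 3 · 13.
Divisors: 1, 2, 3, 6, 13, 26, 39, 78.
Check each in increasing order: 48^1 ≡ 48;  48^2 ≡ 13;  48^3 ≡ 71;  48^6 ≡ 64;  48^13 ≡ 56;  48^26 ≡ 55;  48^39 ≡ 78;  48^78 ≡ 1.
Smallest exponent giving 1 is 78.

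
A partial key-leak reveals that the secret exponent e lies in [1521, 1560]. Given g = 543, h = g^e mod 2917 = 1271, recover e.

1558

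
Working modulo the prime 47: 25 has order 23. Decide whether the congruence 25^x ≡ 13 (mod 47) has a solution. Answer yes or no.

13 ∈ ⟨25⟩ iff 13^23 ≡ 1 (mod 47), since |⟨25⟩| = 23.
13^23 mod 47 = 46.
Since 46 ≠ 1, 13 does not lie in the subgroup.

no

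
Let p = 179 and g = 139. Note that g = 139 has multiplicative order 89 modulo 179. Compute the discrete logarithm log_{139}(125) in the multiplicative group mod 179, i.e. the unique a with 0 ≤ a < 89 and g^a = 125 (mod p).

Baby-step giant-step with m = ceil(sqrt(89)) = 10.
Baby table (139^j mod 179 for j=0..9):
  0:1  1:139  2:168  3:82  4:121  5:172  6:101  7:77
  8:142  9:48
Giant step factor: 139^(-10) ≡ 95 (mod 179).
Scan 125·95^i mod 179 for i = 0, 1, …:
  i=0: 125   i=1: 61   i=2: 67   i=3: 100
  i=4: 13   i=5: 161   i=6: 80   i=7: 82
Match at i=7, j=3: a = 7·10 + 3 = 73.

73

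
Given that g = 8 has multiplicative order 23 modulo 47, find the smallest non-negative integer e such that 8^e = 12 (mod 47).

7

Successive powers of 8 modulo 47:
  8^0=1  8^1=8  8^2=17  8^3=42  8^4=7  8^5=9
  8^6=25  8^7=12
So 8^7 ≡ 12 (mod 47), giving e = 7.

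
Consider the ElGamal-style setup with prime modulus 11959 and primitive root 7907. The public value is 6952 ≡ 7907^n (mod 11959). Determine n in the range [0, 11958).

7546

Baby-step giant-step with m = ceil(sqrt(11958)) = 110.
Baby table (7907^j mod 11959 for j=0..109):
  0:1  1:7907  2:10956  3:10055  4:1453  5:8231  6:1639  7:7976
  8:6425  9:643  10:1626  11:857  12:7505  13:1477  14:6655  15:1485
  16:10116  17:5420  18:6843  19:5085  20:937  21:6238  22:4950  23:9802
  24:10094  25:10851  26:4991  27:11096  28:4848  29:4541  30:4769  31:1756
  32:293  33:8664  34:5096  35:4201  36:7164  37:7924  38:1867  39:4963
  40:4962  41:9014  42:10017  43:11921  44:10468  45:2237  46:598  47:4581
  48:10115  49:9472  50:7846  51:6989  52:11443  53:9966  54:3311  55:1826
  56:3669  57:10208  58:3365  59:10239  60:9302  61:3064  62:10073  63:271
  64:2136  65:3244  66:10212  67:11075  68:6227  69:1686  70:8876  71:7120
  72:6827  73:10122  74:5026  75:825  76:5620  77:9655  78:7788  79:2825
  80:9822  81:808  82:2750  83:2788  84:4279  85:2042  86:1444  87:8822
  88:10666  89:1194  90:5307  91:10277  92:10793  93:827  94:9475  95:7649
  96:3980  97:5731  98:2366  99:4086  100:6743  101:3679  102:5565  103:5294
  104:3158  105:11873  106:1661  107:2545  108:8277  109:6591
Giant step factor: 7907^(-110) ≡ 963 (mod 11959).
Scan 6952·963^i mod 11959 for i = 0, 1, …:
  i=0: 6952   i=1: 9695   i=2: 8265   i=3: 6460
  i=4: 2300   i=5: 2485   i=6: 1255   i=7: 706
  i=8: 10174   i=9: 3141     …   i=67: 9548
  i=68: 10212
Match at i=68, j=66: n = 68·110 + 66 = 7546.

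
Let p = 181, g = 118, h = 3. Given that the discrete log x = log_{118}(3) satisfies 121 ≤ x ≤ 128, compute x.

Compute 118^121 mod 181 = 10, then multiply by 118 repeatedly:
  118^121=10  118^122=94  118^123=51  118^124=45  118^125=61
  118^126=139  118^127=112  118^128=3
Found 3 at exponent 128.

128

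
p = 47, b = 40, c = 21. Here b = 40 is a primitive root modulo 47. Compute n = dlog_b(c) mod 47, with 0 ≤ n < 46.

16

Baby-step giant-step with m = ceil(sqrt(46)) = 7.
Baby table (40^j mod 47 for j=0..6):
  0:1  1:40  2:2  3:33  4:4  5:19  6:8
Giant step factor: 40^(-7) ≡ 26 (mod 47).
Scan 21·26^i mod 47 for i = 0, 1, …:
  i=0: 21   i=1: 29   i=2: 2
Match at i=2, j=2: n = 2·7 + 2 = 16.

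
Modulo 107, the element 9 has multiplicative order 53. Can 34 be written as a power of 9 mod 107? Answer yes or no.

yes

34 ∈ ⟨9⟩ iff 34^53 ≡ 1 (mod 107), since |⟨9⟩| = 53.
34^53 mod 107 = 1.
Since 1 = 1, 34 lies in the subgroup.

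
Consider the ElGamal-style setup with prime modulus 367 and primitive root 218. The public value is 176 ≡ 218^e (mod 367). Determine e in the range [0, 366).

179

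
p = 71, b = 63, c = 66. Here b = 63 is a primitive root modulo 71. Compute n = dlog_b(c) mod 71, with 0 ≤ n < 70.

21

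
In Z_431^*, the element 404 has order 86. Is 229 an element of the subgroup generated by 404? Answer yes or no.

yes

229 ∈ ⟨404⟩ iff 229^86 ≡ 1 (mod 431), since |⟨404⟩| = 86.
229^86 mod 431 = 1.
Since 1 = 1, 229 lies in the subgroup.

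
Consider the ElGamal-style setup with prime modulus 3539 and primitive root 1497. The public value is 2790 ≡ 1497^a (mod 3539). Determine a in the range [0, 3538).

Baby-step giant-step with m = ceil(sqrt(3538)) = 60.
Baby table (1497^j mod 3539 for j=0..59):
  0:1  1:1497  2:822  3:2501  4:3274  5:3202  6:1588  7:2567
  8:2984  9:830  10:321  11:2772  12:1976  13:3007  14:3410  15:1532
  16:132  17:2959  18:2334  19:1005  20:410  21:1523  22:815  23:2639
  24:1059  25:3390  26:3443  27:1387  28:2485  29:556  30:667  31:501
  32:3268  33:1298  34:195  35:1717  36:1035  37:2852  38:1410  39:1526
  40:1767  41:1566  42:1484  43:2595  44:2432  45:2612  46:3108  47:2430
  48:3157  49:1464  50:967  51:148  52:2138  53:1330  54:2092  55:3248
  56:3209  57:1450  58:1243  59:2796
Giant step factor: 1497^(-60) ≡ 2189 (mod 3539).
Scan 2790·2189^i mod 3539 for i = 0, 1, …:
  i=0: 2790   i=1: 2535   i=2: 3502   i=3: 404
  i=4: 3145   i=5: 1050   i=6: 1639   i=7: 2764
  i=8: 2245   i=9: 2173     …   i=20: 334
  i=21: 2092
Match at i=21, j=54: a = 21·60 + 54 = 1314.

1314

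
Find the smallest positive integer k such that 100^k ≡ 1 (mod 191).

95

The order of 100 must divide p − 1 = 190 = 2 · 5 · 19.
Divisors: 1, 2, 5, 10, 19, 38, 95, 190.
Check each in increasing order: 100^1 ≡ 100;  100^2 ≡ 68;  100^5 ≡ 180;  100^10 ≡ 121;  100^19 ≡ 49;  100^38 ≡ 109;  100^95 ≡ 1.
Smallest exponent giving 1 is 95.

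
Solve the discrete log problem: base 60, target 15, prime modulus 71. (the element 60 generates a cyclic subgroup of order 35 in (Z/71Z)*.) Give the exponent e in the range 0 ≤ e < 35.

Successive powers of 60 modulo 71:
  60^0=1  60^1=60  60^2=50  60^3=18  60^4=15
So 60^4 ≡ 15 (mod 71), giving e = 4.

4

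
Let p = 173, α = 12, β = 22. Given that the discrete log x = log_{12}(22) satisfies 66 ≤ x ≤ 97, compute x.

Compute 12^66 mod 173 = 92, then multiply by 12 repeatedly:
  12^66=92  12^67=66  12^68=100  12^69=162  12^70=41
  12^71=146  12^72=22
Found 22 at exponent 72.

72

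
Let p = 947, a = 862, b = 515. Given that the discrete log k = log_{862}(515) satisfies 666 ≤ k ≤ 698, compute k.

Compute 862^666 mod 947 = 134, then multiply by 862 repeatedly:
  862^666=134  862^667=921  862^668=316  862^669=603  862^670=830
  862^671=475  862^672=346  862^673=894  862^674=717  862^675=610
  862^676=235  862^677=859  862^678=851  862^679=584  862^680=551
  862^681=515
Found 515 at exponent 681.

681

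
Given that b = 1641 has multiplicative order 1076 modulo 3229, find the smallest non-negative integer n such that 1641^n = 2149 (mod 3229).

1055

Baby-step giant-step with m = ceil(sqrt(1076)) = 33.
Baby table (1641^j mod 3229 for j=0..32):
  0:1  1:1641  2:3124  3:2061  4:1338  5:3167  6:1586  7:52
  8:1378  9:998  10:615  11:1767  12:5  13:1747  14:2704  15:618
  16:232  17:2919  18:1472  19:260  20:432  21:1761  22:3075  23:2377
  24:25  25:2277  26:604  27:3090  28:1160  29:1679  30:902  31:1300
  32:2160
Giant step factor: 1641^(-33) ≡ 3013 (mod 3229).
Scan 2149·3013^i mod 3229 for i = 0, 1, …:
  i=0: 2149   i=1: 792   i=2: 65   i=3: 2105
  i=4: 609   i=5: 845   i=6: 1533   i=7: 1459
  i=8: 1298   i=9: 555     …   i=30: 3219
  i=31: 2160
Match at i=31, j=32: n = 31·33 + 32 = 1055.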